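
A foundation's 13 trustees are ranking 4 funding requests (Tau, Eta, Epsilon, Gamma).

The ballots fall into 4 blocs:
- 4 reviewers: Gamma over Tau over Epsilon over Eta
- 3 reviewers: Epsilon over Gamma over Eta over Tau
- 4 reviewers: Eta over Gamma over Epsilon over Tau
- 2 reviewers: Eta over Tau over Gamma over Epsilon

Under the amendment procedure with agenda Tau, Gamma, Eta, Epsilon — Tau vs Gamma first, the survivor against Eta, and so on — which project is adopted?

Gamma

Round 1: Tau vs Gamma — 2–11, Gamma advances.
Round 2: Gamma vs Eta — 7–6, Gamma advances.
Round 3: Gamma vs Epsilon — 10–3, Gamma advances.
The agenda winner is Gamma.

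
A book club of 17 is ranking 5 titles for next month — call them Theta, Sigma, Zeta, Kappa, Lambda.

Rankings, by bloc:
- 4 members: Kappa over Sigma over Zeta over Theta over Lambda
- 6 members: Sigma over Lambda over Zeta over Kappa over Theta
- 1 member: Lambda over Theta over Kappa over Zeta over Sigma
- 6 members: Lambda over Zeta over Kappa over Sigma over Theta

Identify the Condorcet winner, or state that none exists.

Pairwise majorities:
Theta vs Sigma: 1 to 16, Sigma.
Theta vs Zeta: Theta is ranked higher on 1 ballot, Zeta on 16. Zeta wins 16–1.
Theta–Kappa: Kappa 16–1.
Theta vs Lambda: 4 to 13, Lambda.
Sigma vs Zeta: Sigma is ranked higher on 4+6 = 10 ballots, Zeta on 7. Sigma wins 10–7.
Sigma vs Kappa: Sigma is ranked higher on 6 ballots, Kappa on 11. Kappa wins 11–6.
Sigma vs Lambda: Sigma, 10–7.
Zeta vs Kappa: Zeta is ranked higher on 6+6 = 12 ballots, Kappa on 5. Zeta wins 12–5.
Zeta vs Lambda: Zeta is ranked higher on 4 ballots, Lambda on 13. Lambda wins 13–4.
Kappa vs Lambda: Kappa is ranked higher on 4 ballots, Lambda on 13. Lambda wins 13–4.
Every book loses at least once (Theta loses to Sigma; Sigma loses to Kappa; Zeta loses to Sigma; Kappa loses to Zeta; Lambda loses to Sigma). The majority relation contains the cycle Sigma > Zeta > Kappa > Sigma, so there is no Condorcet winner.

none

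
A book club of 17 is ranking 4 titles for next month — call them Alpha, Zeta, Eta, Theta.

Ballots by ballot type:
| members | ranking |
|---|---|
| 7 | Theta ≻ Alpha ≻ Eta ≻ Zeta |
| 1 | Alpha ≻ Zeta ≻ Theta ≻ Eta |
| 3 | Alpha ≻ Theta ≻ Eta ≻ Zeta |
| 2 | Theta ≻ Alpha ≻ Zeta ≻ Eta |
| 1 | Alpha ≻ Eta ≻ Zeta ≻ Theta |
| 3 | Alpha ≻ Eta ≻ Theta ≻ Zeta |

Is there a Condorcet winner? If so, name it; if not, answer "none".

Theta

Pairwise majorities:
Alpha vs Zeta: Alpha wins 17–0.
Alpha vs Eta: Alpha, 17–0.
Alpha vs Theta: Theta, 9–8.
Zeta vs Eta: Eta wins 14–3.
Zeta–Theta: Theta 15–2.
Eta–Theta: Theta 13–4.
Theta defeats every rival head-to-head and is the Condorcet winner.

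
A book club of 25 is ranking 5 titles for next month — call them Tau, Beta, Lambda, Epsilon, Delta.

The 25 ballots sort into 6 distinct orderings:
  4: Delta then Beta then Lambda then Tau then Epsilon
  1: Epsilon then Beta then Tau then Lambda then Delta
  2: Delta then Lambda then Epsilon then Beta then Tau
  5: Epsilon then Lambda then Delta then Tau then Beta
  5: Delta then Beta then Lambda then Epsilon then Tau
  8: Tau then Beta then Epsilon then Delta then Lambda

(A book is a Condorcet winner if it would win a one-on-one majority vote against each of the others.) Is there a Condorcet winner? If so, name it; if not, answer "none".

Pairwise majorities:
Tau vs Beta: 5+8 = 13 for Tau, 12 for Beta — Tau by 13–12.
Tau vs Lambda: 1+8 = 9 for Tau, 16 for Lambda — Lambda by 16–9.
Tau vs Epsilon: 12 to 13, Epsilon.
Tau vs Delta: Tau is ranked higher on 1+8 = 9 ballots, Delta on 16. Delta wins 16–9.
Beta vs Lambda: Beta is ranked higher on 4+1+5+8 = 18 ballots, Lambda on 7. Beta wins 18–7.
Beta vs Epsilon: 4+5+8 = 17 for Beta, 8 for Epsilon — Beta by 17–8.
Beta vs Delta: Beta preferred on 1+8 = 9 ballots; Delta wins 16–9.
Lambda vs Epsilon: Lambda preferred on 4+2+5 = 11 ballots; Epsilon wins 14–11.
Lambda vs Delta: 6 to 19, Delta.
Epsilon vs Delta: 14 to 11, Epsilon.
No book is unbeaten: Tau loses to Lambda; Beta loses to Tau; Lambda loses to Beta; Epsilon loses to Beta; Delta loses to Epsilon. In particular Tau > Beta > Lambda > Tau is a majority cycle — no Condorcet winner exists.

none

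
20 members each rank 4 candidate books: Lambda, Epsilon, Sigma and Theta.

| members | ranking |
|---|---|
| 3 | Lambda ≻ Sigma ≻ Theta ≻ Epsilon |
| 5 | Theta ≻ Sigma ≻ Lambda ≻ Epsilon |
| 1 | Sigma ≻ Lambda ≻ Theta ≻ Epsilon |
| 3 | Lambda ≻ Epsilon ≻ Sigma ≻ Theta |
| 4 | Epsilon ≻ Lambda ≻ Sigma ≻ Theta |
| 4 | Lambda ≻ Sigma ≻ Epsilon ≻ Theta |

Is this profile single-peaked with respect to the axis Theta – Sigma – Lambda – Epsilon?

yes

Axis positions: Theta=1, Sigma=2, Lambda=3, Epsilon=4.
Cluster 1 (peak Lambda at position 3): ranking walks positions 3-2-1-4, expanding outward from the peak — single-peaked.
Cluster 2 (peak Theta at position 1): ranking walks positions 1-2-3-4, expanding outward from the peak — single-peaked.
Cluster 3 (peak Sigma at position 2): ranking walks positions 2-3-1-4, expanding outward from the peak — single-peaked.
Cluster 4 (peak Lambda at position 3): ranking walks positions 3-4-2-1, expanding outward from the peak — single-peaked.
Cluster 5 (peak Epsilon at position 4): ranking walks positions 4-3-2-1, expanding outward from the peak — single-peaked.
Cluster 6 (peak Lambda at position 3): ranking walks positions 3-2-4-1, expanding outward from the peak — single-peaked.
Every ranking is single-peaked on this axis.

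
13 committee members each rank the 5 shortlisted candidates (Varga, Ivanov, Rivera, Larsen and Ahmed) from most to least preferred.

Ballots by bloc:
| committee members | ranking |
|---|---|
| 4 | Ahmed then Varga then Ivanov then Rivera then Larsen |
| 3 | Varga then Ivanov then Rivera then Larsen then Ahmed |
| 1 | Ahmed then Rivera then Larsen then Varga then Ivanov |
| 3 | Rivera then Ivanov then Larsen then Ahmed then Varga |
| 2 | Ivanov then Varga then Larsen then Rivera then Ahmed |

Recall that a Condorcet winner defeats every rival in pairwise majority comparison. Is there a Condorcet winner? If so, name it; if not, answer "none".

Check each pair by majority over 13 ballots:
Varga vs Ivanov: Varga is ranked higher on 4+3+1 = 8 ballots, Ivanov on 5. Varga wins 8–5.
Varga vs Rivera: Varga is ranked higher on 4+3+2 = 9 ballots, Rivera on 4. Varga wins 9–4.
Varga vs Larsen: Varga preferred on 4+3+2 = 9 ballots; Varga wins 9–4.
Varga vs Ahmed: Varga is ranked higher on 3+2 = 5 ballots, Ahmed on 8. Ahmed wins 8–5.
Ivanov vs Rivera: Ivanov is ranked higher on 4+3+2 = 9 ballots, Rivera on 4. Ivanov wins 9–4.
Ivanov vs Larsen: 4+3+3+2 = 12 for Ivanov, 1 for Larsen — Ivanov by 12–1.
Ivanov vs Ahmed: 3+3+2 = 8 for Ivanov, 5 for Ahmed — Ivanov by 8–5.
Rivera vs Larsen: 4+3+1+3 = 11 for Rivera, 2 for Larsen — Rivera by 11–2.
Rivera vs Ahmed: 3+3+2 = 8 for Rivera, 5 for Ahmed — Rivera by 8–5.
Larsen vs Ahmed: 3+3+2 = 8 for Larsen, 5 for Ahmed — Larsen by 8–5.
Each candidate drops at least one matchup (Varga loses to Ahmed; Ivanov loses to Varga; Rivera loses to Varga; Larsen loses to Varga; Ahmed loses to Ivanov); the cycle Varga → Ivanov → Ahmed → Varga rules out a Condorcet winner.

none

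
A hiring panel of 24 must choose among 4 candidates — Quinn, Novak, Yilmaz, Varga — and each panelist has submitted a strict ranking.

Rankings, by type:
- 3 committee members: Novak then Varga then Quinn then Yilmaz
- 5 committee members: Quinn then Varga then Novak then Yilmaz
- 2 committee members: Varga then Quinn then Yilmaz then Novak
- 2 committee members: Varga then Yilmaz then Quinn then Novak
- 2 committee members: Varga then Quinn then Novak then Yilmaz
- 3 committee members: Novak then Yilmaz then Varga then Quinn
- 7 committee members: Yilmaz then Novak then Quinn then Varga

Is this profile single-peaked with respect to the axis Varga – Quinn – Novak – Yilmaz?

Axis positions: Varga=1, Quinn=2, Novak=3, Yilmaz=4.
Type 1: ranking walks positions 3-1-2-4; Varga is ranked above Quinn even though Quinn lies between Varga and the peak Novak on the axis — preferences dip and rise again. Not single-peaked.
Type 2 (peak Quinn at position 2): ranking walks positions 2-1-3-4, expanding outward from the peak — single-peaked.
Type 3: ranking walks positions 1-2-4-3; Yilmaz is ranked above Novak even though Novak lies between Yilmaz and the peak Varga on the axis — preferences dip and rise again. Not single-peaked.
Type 4: ranking walks positions 1-4-2-3; Yilmaz is ranked above Quinn even though Quinn lies between Yilmaz and the peak Varga on the axis — preferences dip and rise again. Not single-peaked.
Type 5 (peak Varga at position 1): ranking walks positions 1-2-3-4, expanding outward from the peak — single-peaked.
Type 6: ranking walks positions 3-4-1-2; Varga is ranked above Quinn even though Quinn lies between Varga and the peak Novak on the axis — preferences dip and rise again. Not single-peaked.
Type 7 (peak Yilmaz at position 4): ranking walks positions 4-3-2-1, expanding outward from the peak — single-peaked.
Type 1 violates single-peakedness, so the profile is not single-peaked on this axis.

no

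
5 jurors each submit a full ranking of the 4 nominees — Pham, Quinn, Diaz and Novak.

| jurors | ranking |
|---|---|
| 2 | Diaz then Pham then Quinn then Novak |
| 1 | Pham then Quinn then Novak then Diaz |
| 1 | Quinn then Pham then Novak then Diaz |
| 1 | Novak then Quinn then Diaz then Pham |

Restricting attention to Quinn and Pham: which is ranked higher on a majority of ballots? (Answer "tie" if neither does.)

Pham

Ballots ranking Quinn above Pham: 1 + 1 = 2.
Ballots ranking Pham above Quinn: 5 − 2 = 3.
Pham wins the head-to-head 3–2.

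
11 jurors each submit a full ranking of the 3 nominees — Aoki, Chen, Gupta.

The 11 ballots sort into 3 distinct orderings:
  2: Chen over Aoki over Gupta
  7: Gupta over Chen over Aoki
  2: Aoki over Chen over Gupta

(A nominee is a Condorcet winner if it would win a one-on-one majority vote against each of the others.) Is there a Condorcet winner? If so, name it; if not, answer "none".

Gupta

Check each pair by majority over 11 ballots:
Aoki vs Chen: Aoki preferred on 2 ballots; Chen wins 9–2.
Aoki vs Gupta: 2+2 = 4 for Aoki, 7 for Gupta — Gupta by 7–4.
Chen vs Gupta: 2+2 = 4 for Chen, 7 for Gupta — Gupta by 7–4.
Gupta wins every pairwise contest, so Gupta is the Condorcet winner.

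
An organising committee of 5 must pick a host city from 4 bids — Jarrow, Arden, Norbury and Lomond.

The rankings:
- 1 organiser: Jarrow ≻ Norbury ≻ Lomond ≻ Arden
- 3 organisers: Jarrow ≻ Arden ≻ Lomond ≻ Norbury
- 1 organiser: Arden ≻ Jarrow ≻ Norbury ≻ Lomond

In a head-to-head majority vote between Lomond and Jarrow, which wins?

Jarrow

No ballot ranks Lomond above Jarrow: 0.
Ballots ranking Jarrow above Lomond: 5 − 0 = 5.
Jarrow wins the head-to-head 5–0.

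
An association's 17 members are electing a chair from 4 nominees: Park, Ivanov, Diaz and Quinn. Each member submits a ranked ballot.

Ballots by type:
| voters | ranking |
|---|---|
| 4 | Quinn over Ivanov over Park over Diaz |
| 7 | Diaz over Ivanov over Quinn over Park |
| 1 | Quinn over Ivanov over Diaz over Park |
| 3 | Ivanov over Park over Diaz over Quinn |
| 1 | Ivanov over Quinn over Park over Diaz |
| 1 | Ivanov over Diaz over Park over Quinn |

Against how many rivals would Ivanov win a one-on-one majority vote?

Ivanov against each rival (17 voters):
Ivanov vs Park: Ivanov preferred on 4+7+1+3+1+1 = 17 ballots; Ivanov wins 17–0.
Ivanov vs Diaz: Ivanov is ranked higher on 4+1+3+1+1 = 10 ballots, Diaz on 7. Ivanov wins 10–7.
Ivanov vs Quinn: Ivanov wins 12–5.
Ivanov beats Park, Diaz, Quinn — 3 pairwise wins.

3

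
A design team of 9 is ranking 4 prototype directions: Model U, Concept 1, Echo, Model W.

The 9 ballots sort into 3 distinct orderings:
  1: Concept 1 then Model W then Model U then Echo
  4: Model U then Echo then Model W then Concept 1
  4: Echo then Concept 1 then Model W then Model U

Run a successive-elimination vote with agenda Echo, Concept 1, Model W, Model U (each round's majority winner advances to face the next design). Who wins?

Round 1: Echo vs Concept 1 — 8–1, Echo advances.
Round 2: Echo vs Model W — 8–1, Echo advances.
Round 3: Echo vs Model U — 4–5, Model U advances.
The agenda winner is Model U.

Model U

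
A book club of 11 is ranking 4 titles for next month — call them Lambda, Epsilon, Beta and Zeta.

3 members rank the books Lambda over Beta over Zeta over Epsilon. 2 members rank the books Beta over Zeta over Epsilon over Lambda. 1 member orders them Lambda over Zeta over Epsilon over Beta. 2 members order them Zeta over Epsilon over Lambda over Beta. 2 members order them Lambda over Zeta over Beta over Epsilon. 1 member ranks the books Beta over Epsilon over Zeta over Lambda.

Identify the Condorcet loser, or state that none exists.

Epsilon

Head-to-head results (11 members):
Lambda–Epsilon: Lambda 6–5.
Lambda vs Beta: Lambda wins 8–3.
Lambda–Zeta: Lambda 6–5.
Epsilon vs Beta: Beta, 8–3.
Epsilon vs Zeta: Epsilon preferred on 1 ballot; Zeta wins 10–1.
Beta vs Zeta: Beta is ranked higher on 3+2+1 = 6 ballots, Zeta on 5. Beta wins 6–5.
Epsilon is beaten in every head-to-head and is the Condorcet loser.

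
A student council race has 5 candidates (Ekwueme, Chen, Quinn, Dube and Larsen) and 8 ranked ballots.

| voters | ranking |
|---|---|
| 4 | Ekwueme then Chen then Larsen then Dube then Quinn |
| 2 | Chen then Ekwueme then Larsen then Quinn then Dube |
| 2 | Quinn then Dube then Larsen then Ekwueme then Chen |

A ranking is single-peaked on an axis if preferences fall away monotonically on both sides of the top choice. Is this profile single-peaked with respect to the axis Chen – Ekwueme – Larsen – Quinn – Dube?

no

Axis positions: Chen=1, Ekwueme=2, Larsen=3, Quinn=4, Dube=5.
Bloc 1: ranking walks positions 2-1-3-5-4; Dube is ranked above Quinn even though Quinn lies between Dube and the peak Ekwueme on the axis — preferences dip and rise again. Not single-peaked.
Bloc 2 (peak Chen at position 1): ranking walks positions 1-2-3-4-5, expanding outward from the peak — single-peaked.
Bloc 3 (peak Quinn at position 4): ranking walks positions 4-5-3-2-1, expanding outward from the peak — single-peaked.
Bloc 1 violates single-peakedness, so the profile is not single-peaked on this axis.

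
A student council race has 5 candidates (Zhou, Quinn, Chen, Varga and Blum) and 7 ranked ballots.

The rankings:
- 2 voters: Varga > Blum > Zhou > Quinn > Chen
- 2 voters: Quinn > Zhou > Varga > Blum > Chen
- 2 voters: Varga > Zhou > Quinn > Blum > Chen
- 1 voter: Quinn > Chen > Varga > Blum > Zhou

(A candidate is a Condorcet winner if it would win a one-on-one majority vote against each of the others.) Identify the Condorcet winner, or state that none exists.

Head-to-head results (7 voters):
Zhou–Quinn: Zhou 4–3.
Zhou–Chen: Zhou 6–1.
Zhou vs Varga: Varga wins 5–2.
Zhou vs Blum: Zhou wins 4–3.
Quinn vs Chen: Quinn wins 7–0.
Quinn–Varga: Varga 4–3.
Quinn vs Blum: Quinn wins 5–2.
Chen vs Varga: Varga wins 6–1.
Chen vs Blum: Blum, 6–1.
Varga vs Blum: Varga, 7–0.
Varga defeats every rival head-to-head and is the Condorcet winner.

Varga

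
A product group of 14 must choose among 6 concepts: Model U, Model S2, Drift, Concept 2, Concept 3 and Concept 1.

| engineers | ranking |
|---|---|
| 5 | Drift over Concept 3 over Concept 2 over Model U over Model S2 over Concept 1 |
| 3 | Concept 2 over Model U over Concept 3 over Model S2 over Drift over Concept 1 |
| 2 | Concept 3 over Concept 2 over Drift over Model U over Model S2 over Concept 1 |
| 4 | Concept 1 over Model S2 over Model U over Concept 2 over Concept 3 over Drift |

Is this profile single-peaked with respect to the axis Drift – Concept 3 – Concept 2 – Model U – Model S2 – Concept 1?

yes

Axis positions: Drift=1, Concept 3=2, Concept 2=3, Model U=4, Model S2=5, Concept 1=6.
Faction 1 (peak Drift at position 1): ranking walks positions 1-2-3-4-5-6, expanding outward from the peak — single-peaked.
Faction 2 (peak Concept 2 at position 3): ranking walks positions 3-4-2-5-1-6, expanding outward from the peak — single-peaked.
Faction 3 (peak Concept 3 at position 2): ranking walks positions 2-3-1-4-5-6, expanding outward from the peak — single-peaked.
Faction 4 (peak Concept 1 at position 6): ranking walks positions 6-5-4-3-2-1, expanding outward from the peak — single-peaked.
Every ranking is single-peaked on this axis.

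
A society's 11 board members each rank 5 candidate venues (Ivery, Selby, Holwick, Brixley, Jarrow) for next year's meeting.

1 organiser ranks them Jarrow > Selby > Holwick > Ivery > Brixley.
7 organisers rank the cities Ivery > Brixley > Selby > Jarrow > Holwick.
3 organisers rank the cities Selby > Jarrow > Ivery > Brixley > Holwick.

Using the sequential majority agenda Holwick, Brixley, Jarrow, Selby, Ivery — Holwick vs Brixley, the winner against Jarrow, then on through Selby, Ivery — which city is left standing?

Round 1: Holwick vs Brixley — 1–10, Brixley advances.
Round 2: Brixley vs Jarrow — 7–4, Brixley advances.
Round 3: Brixley vs Selby — 7–4, Brixley advances.
Round 4: Brixley vs Ivery — 0–11, Ivery advances.
Ivery survives the agenda.

Ivery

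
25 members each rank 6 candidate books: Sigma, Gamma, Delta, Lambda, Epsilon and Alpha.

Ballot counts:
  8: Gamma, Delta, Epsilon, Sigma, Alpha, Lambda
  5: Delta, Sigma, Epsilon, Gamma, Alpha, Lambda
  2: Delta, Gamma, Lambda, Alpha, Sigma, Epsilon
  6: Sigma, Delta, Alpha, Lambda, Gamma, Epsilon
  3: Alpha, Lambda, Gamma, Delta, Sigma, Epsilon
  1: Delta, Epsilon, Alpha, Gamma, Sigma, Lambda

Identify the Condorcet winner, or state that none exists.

Pairwise majorities:
Sigma vs Gamma: 11 to 14, Gamma.
Sigma vs Delta: Sigma is ranked higher on 6 ballots, Delta on 19. Delta wins 19–6.
Sigma vs Lambda: Sigma is ranked higher on 8+5+6+1 = 20 ballots, Lambda on 5. Sigma wins 20–5.
Sigma vs Epsilon: 16 to 9, Sigma.
Sigma vs Alpha: Sigma preferred on 8+5+6 = 19 ballots; Sigma wins 19–6.
Gamma vs Delta: 11 to 14, Delta.
Gamma vs Lambda: Gamma preferred on 8+5+2+1 = 16 ballots; Gamma wins 16–9.
Gamma vs Epsilon: 19 to 6, Gamma.
Gamma vs Alpha: Gamma preferred on 8+5+2 = 15 ballots; Gamma wins 15–10.
Delta vs Lambda: Delta preferred on 8+5+2+6+1 = 22 ballots; Delta wins 22–3.
Delta vs Epsilon: 8+5+2+6+3+1 = 25 for Delta, 0 for Epsilon — Delta by 25–0.
Delta vs Alpha: 8+5+2+6+1 = 22 for Delta, 3 for Alpha — Delta by 22–3.
Lambda vs Epsilon: Lambda preferred on 2+6+3 = 11 ballots; Epsilon wins 14–11.
Lambda vs Alpha: 2 to 23, Alpha.
Epsilon vs Alpha: Epsilon is ranked higher on 8+5+1 = 14 ballots, Alpha on 11. Epsilon wins 14–11.
Delta defeats every rival head-to-head and is the Condorcet winner.

Delta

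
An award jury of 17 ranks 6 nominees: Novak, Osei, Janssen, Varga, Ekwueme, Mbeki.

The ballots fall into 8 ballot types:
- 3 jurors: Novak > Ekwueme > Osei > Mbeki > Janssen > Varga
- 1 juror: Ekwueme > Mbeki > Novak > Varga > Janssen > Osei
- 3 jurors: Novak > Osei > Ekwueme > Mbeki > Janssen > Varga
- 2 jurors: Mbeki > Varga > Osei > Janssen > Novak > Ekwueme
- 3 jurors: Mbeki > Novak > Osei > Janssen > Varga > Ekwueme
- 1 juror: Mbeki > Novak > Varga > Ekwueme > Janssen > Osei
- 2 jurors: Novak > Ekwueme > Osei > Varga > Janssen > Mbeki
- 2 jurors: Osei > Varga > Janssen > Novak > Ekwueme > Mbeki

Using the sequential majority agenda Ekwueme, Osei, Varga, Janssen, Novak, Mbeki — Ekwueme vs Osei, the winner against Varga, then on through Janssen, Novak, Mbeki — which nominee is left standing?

Round 1: Ekwueme vs Osei — 7–10, Osei advances.
Round 2: Osei vs Varga — 13–4, Osei advances.
Round 3: Osei vs Janssen — 15–2, Osei advances.
Round 4: Osei vs Novak — 4–13, Novak advances.
Round 5: Novak vs Mbeki — 10–7, Novak advances.
Novak survives the agenda.

Novak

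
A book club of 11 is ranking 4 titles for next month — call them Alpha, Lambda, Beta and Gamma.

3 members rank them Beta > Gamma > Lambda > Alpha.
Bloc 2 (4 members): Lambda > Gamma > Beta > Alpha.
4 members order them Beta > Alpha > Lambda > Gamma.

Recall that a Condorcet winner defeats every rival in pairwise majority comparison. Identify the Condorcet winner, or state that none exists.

Beta

Pairwise majorities:
Alpha vs Lambda: Alpha preferred on 4 ballots; Lambda wins 7–4.
Alpha vs Beta: 0 to 11, Beta.
Alpha vs Gamma: Alpha preferred on 4 ballots; Gamma wins 7–4.
Lambda vs Beta: Lambda is ranked higher on 4 ballots, Beta on 7. Beta wins 7–4.
Lambda vs Gamma: Lambda preferred on 4+4 = 8 ballots; Lambda wins 8–3.
Beta vs Gamma: 7 to 4, Beta.
Beta beats each of Alpha, Lambda, Gamma — Beta is the Condorcet winner.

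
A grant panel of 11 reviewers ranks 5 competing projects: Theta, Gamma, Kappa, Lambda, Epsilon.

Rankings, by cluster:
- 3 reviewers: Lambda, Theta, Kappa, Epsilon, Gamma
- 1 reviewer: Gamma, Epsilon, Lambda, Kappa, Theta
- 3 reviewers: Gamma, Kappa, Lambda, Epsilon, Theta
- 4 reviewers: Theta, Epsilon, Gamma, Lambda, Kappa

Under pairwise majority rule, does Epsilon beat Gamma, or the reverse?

Epsilon

Ballots ranking Epsilon above Gamma: 3 + 4 = 7.
Ballots ranking Gamma above Epsilon: 11 − 7 = 4.
Epsilon wins the head-to-head 7–4.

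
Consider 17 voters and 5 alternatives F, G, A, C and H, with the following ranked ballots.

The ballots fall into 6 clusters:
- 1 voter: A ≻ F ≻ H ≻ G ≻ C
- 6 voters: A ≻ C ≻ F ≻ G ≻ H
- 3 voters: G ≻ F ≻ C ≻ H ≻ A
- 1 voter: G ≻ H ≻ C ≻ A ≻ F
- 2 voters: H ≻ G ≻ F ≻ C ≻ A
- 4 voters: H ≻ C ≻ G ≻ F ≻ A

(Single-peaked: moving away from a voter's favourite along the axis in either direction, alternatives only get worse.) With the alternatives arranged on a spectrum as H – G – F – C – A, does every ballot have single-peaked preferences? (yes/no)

no

Axis positions: H=1, G=2, F=3, C=4, A=5.
Cluster 1: ranking walks positions 5-3-1-2-4; F is ranked above C even though C lies between F and the peak A on the axis — preferences dip and rise again. Not single-peaked.
Cluster 2 (peak A at position 5): ranking walks positions 5-4-3-2-1, expanding outward from the peak — single-peaked.
Cluster 3 (peak G at position 2): ranking walks positions 2-3-4-1-5, expanding outward from the peak — single-peaked.
Cluster 4: ranking walks positions 2-1-4-5-3; C is ranked above F even though F lies between C and the peak G on the axis — preferences dip and rise again. Not single-peaked.
Cluster 5 (peak H at position 1): ranking walks positions 1-2-3-4-5, expanding outward from the peak — single-peaked.
Cluster 6: ranking walks positions 1-4-2-3-5; C is ranked above G even though G lies between C and the peak H on the axis — preferences dip and rise again. Not single-peaked.
Cluster 1 violates single-peakedness, so the profile is not single-peaked on this axis.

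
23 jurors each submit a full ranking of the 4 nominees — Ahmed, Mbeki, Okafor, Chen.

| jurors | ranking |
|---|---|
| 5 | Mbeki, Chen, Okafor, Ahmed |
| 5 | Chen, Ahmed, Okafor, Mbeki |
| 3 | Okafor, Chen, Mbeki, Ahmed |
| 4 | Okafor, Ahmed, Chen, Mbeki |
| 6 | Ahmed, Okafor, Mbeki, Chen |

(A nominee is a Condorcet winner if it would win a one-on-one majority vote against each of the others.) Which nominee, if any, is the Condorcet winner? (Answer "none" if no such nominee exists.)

Okafor

Head-to-head results (23 jurors):
Ahmed vs Mbeki: Ahmed wins 15–8.
Ahmed vs Okafor: Okafor wins 12–11.
Ahmed vs Chen: Chen wins 13–10.
Mbeki vs Okafor: Okafor, 18–5.
Mbeki vs Chen: Chen, 12–11.
Okafor–Chen: Okafor 13–10.
Okafor wins every pairwise contest, so Okafor is the Condorcet winner.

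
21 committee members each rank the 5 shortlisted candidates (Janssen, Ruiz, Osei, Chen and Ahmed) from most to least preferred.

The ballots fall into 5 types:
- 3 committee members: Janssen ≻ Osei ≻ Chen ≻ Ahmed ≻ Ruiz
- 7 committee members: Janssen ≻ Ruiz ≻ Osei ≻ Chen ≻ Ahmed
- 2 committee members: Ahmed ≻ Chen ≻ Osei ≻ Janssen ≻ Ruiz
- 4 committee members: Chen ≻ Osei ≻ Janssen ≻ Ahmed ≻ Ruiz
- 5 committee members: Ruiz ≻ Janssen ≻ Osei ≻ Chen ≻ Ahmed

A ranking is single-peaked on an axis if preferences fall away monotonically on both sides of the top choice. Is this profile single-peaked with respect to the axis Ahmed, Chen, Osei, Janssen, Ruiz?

Axis positions: Ahmed=1, Chen=2, Osei=3, Janssen=4, Ruiz=5.
Type 1 (peak Janssen at position 4): ranking walks positions 4-3-2-1-5, expanding outward from the peak — single-peaked.
Type 2 (peak Janssen at position 4): ranking walks positions 4-5-3-2-1, expanding outward from the peak — single-peaked.
Type 3 (peak Ahmed at position 1): ranking walks positions 1-2-3-4-5, expanding outward from the peak — single-peaked.
Type 4 (peak Chen at position 2): ranking walks positions 2-3-4-1-5, expanding outward from the peak — single-peaked.
Type 5 (peak Ruiz at position 5): ranking walks positions 5-4-3-2-1, expanding outward from the peak — single-peaked.
Every ranking is single-peaked on this axis.

yes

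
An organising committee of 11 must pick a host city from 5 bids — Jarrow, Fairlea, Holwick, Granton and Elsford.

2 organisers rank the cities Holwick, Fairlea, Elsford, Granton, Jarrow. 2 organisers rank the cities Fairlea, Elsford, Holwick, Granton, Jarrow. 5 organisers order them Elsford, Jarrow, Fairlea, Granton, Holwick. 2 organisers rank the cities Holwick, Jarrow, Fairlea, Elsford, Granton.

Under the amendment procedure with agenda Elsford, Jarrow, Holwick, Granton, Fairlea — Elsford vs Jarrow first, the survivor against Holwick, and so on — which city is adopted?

Round 1: Elsford vs Jarrow — 9–2, Elsford advances.
Round 2: Elsford vs Holwick — 7–4, Elsford advances.
Round 3: Elsford vs Granton — 11–0, Elsford advances.
Round 4: Elsford vs Fairlea — 5–6, Fairlea advances.
The agenda winner is Fairlea.

Fairlea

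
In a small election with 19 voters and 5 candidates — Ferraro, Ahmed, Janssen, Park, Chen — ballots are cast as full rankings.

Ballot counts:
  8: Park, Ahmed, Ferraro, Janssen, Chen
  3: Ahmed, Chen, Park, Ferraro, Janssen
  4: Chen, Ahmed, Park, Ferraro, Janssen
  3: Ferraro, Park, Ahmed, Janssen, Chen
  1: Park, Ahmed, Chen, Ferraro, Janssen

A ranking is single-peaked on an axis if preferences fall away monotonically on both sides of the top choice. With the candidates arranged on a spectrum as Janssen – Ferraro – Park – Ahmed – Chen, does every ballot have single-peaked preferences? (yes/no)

yes

Axis positions: Janssen=1, Ferraro=2, Park=3, Ahmed=4, Chen=5.
Faction 1 (peak Park at position 3): ranking walks positions 3-4-2-1-5, expanding outward from the peak — single-peaked.
Faction 2 (peak Ahmed at position 4): ranking walks positions 4-5-3-2-1, expanding outward from the peak — single-peaked.
Faction 3 (peak Chen at position 5): ranking walks positions 5-4-3-2-1, expanding outward from the peak — single-peaked.
Faction 4 (peak Ferraro at position 2): ranking walks positions 2-3-4-1-5, expanding outward from the peak — single-peaked.
Faction 5 (peak Park at position 3): ranking walks positions 3-4-5-2-1, expanding outward from the peak — single-peaked.
Every ranking is single-peaked on this axis.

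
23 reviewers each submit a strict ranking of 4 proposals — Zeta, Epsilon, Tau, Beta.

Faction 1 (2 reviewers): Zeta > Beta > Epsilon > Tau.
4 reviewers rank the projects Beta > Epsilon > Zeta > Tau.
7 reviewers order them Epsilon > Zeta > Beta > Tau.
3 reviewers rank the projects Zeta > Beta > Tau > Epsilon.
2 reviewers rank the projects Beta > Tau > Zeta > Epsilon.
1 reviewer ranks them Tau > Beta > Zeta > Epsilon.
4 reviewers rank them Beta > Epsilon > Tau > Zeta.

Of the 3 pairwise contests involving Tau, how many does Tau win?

Tau against each rival (23 reviewers):
Tau vs Zeta: 7 to 16, Zeta.
Tau vs Epsilon: Tau preferred on 3+2+1 = 6 ballots; Epsilon wins 17–6.
Tau vs Beta: Beta wins 22–1.
Tau beats no one; loses to Zeta, Epsilon, Beta — 0 pairwise wins.

0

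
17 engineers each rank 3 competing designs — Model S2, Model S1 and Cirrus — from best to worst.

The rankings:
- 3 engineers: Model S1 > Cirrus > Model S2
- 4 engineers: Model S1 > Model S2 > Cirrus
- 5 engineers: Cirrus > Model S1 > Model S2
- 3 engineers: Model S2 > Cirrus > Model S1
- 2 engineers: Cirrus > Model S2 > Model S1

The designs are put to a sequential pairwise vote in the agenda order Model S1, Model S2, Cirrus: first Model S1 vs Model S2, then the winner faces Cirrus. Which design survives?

Cirrus

Round 1: Model S1 vs Model S2 — 12–5, Model S1 advances.
Round 2: Model S1 vs Cirrus — 7–10, Cirrus advances.
The agenda winner is Cirrus.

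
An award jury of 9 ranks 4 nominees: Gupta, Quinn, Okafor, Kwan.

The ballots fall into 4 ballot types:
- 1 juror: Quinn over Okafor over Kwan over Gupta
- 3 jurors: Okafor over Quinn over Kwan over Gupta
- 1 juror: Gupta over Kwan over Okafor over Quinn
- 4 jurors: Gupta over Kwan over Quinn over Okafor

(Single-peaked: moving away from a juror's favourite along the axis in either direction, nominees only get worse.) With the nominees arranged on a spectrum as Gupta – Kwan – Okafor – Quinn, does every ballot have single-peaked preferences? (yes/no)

no

Axis positions: Gupta=1, Kwan=2, Okafor=3, Quinn=4.
Ballot type 1 (peak Quinn at position 4): ranking walks positions 4-3-2-1, expanding outward from the peak — single-peaked.
Ballot type 2 (peak Okafor at position 3): ranking walks positions 3-4-2-1, expanding outward from the peak — single-peaked.
Ballot type 3 (peak Gupta at position 1): ranking walks positions 1-2-3-4, expanding outward from the peak — single-peaked.
Ballot type 4: ranking walks positions 1-2-4-3; Quinn is ranked above Okafor even though Okafor lies between Quinn and the peak Gupta on the axis — preferences dip and rise again. Not single-peaked.
Ballot type 4 violates single-peakedness, so the profile is not single-peaked on this axis.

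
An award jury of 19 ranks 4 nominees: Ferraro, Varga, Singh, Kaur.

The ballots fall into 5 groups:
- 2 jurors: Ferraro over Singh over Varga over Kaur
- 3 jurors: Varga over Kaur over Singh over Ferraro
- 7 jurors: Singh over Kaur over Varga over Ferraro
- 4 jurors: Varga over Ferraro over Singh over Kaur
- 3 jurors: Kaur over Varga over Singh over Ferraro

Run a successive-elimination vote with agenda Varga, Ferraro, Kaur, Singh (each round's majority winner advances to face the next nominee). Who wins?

Singh

Round 1: Varga vs Ferraro — 17–2, Varga advances.
Round 2: Varga vs Kaur — 9–10, Kaur advances.
Round 3: Kaur vs Singh — 6–13, Singh advances.
The agenda winner is Singh.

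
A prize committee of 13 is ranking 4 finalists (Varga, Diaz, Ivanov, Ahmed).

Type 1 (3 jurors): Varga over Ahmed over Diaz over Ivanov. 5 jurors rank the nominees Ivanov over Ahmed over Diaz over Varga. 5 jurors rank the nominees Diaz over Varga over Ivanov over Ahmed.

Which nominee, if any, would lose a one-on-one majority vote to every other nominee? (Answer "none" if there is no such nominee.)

Head-to-head results (13 jurors):
Varga–Diaz: Diaz 10–3.
Varga vs Ivanov: Varga wins 8–5.
Varga vs Ahmed: 8 to 5, Varga.
Diaz vs Ivanov: 8 to 5, Diaz.
Diaz vs Ahmed: 5 for Diaz, 8 for Ahmed — Ahmed by 8–5.
Ivanov vs Ahmed: 10 to 3, Ivanov.
No nominee is winless: Varga beats Ivanov; Diaz beats Varga; Ivanov beats Ahmed; Ahmed beats Diaz. There is no Condorcet loser.

none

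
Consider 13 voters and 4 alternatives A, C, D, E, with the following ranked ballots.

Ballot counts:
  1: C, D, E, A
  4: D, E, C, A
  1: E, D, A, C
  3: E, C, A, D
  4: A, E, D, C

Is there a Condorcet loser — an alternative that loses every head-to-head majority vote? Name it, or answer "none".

Head-to-head results (13 voters):
A vs C: C wins 8–5.
A–D: A 7–6.
A–E: E 9–4.
C vs D: C preferred on 1+3 = 4 ballots; D wins 9–4.
C–E: E 12–1.
D vs E: E, 8–5.
Every alternative wins at least one matchup (A beats D; C beats A; D beats C; E beats A), so there is no Condorcet loser.

none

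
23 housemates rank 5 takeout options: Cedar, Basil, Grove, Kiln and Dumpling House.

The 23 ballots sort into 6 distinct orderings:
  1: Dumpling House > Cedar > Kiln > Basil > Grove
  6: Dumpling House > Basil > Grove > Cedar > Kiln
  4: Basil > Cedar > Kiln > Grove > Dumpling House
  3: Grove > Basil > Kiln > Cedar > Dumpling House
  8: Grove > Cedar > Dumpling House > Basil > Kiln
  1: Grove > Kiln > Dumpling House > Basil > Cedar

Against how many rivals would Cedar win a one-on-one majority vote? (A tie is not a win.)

Cedar against each rival (23 friends):
Cedar vs Basil: Basil, 14–9.
Cedar vs Grove: 1+4 = 5 for Cedar, 18 for Grove — Grove by 18–5.
Cedar–Kiln: Cedar 19–4.
Cedar vs Dumpling House: Cedar, 15–8.
Cedar beats Kiln, Dumpling House; loses to Basil, Grove — 2 pairwise wins.

2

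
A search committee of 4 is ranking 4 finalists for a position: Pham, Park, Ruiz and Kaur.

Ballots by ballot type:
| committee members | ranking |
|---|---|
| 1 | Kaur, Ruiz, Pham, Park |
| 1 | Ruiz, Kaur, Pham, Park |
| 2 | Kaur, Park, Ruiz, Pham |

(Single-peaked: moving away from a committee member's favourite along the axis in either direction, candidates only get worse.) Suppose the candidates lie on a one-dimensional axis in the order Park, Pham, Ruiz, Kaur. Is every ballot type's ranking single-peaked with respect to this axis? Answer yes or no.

Axis positions: Park=1, Pham=2, Ruiz=3, Kaur=4.
Ballot type 1 (peak Kaur at position 4): ranking walks positions 4-3-2-1, expanding outward from the peak — single-peaked.
Ballot type 2 (peak Ruiz at position 3): ranking walks positions 3-4-2-1, expanding outward from the peak — single-peaked.
Ballot type 3: ranking walks positions 4-1-3-2; Park is ranked above Ruiz even though Ruiz lies between Park and the peak Kaur on the axis — preferences dip and rise again. Not single-peaked.
Ballot type 3 violates single-peakedness, so the profile is not single-peaked on this axis.

no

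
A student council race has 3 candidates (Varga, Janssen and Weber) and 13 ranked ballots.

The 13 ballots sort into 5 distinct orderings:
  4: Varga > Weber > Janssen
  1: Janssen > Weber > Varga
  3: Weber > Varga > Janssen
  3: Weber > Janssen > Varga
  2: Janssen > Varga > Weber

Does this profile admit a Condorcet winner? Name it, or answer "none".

Weber

Check each pair by majority over 13 ballots:
Varga vs Janssen: 7 to 6, Varga.
Varga vs Weber: Varga preferred on 4+2 = 6 ballots; Weber wins 7–6.
Janssen vs Weber: 3 to 10, Weber.
Weber wins every pairwise contest, so Weber is the Condorcet winner.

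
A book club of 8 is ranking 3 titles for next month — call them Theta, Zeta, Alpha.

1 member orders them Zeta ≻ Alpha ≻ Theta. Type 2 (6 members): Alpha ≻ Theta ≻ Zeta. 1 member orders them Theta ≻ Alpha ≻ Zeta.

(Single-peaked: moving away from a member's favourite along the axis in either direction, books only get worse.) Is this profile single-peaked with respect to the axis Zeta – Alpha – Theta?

Axis positions: Zeta=1, Alpha=2, Theta=3.
Type 1 (peak Zeta at position 1): ranking walks positions 1-2-3, expanding outward from the peak — single-peaked.
Type 2 (peak Alpha at position 2): ranking walks positions 2-3-1, expanding outward from the peak — single-peaked.
Type 3 (peak Theta at position 3): ranking walks positions 3-2-1, expanding outward from the peak — single-peaked.
Every ranking is single-peaked on this axis.

yes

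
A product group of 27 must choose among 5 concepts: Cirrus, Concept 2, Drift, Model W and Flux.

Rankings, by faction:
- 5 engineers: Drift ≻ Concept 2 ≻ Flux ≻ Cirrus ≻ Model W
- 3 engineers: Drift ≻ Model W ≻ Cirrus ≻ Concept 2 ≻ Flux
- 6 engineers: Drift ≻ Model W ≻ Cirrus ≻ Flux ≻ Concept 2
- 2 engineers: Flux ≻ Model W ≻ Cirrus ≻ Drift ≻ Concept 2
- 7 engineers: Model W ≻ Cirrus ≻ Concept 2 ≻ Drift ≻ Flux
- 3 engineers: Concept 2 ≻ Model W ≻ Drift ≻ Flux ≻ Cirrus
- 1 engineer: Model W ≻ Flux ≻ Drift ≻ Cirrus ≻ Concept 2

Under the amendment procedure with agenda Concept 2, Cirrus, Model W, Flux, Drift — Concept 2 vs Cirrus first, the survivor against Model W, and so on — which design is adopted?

Round 1: Concept 2 vs Cirrus — 8–19, Cirrus advances.
Round 2: Cirrus vs Model W — 5–22, Model W advances.
Round 3: Model W vs Flux — 20–7, Model W advances.
Round 4: Model W vs Drift — 13–14, Drift advances.
The agenda winner is Drift.

Drift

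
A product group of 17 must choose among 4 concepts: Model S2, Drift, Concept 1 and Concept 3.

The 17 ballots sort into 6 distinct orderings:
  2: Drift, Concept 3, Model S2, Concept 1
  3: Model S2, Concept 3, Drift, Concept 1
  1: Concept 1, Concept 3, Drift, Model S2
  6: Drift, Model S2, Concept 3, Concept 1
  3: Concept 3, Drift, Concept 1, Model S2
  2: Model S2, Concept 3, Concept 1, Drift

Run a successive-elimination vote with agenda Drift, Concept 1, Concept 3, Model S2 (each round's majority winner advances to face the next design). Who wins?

Model S2

Round 1: Drift vs Concept 1 — 14–3, Drift advances.
Round 2: Drift vs Concept 3 — 8–9, Concept 3 advances.
Round 3: Concept 3 vs Model S2 — 6–11, Model S2 advances.
Model S2 survives the agenda.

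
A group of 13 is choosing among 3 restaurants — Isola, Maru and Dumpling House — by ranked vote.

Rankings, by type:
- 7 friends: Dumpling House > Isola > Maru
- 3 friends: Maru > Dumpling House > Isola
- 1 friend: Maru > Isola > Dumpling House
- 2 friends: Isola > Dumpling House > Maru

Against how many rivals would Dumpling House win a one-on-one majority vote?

2

Dumpling House against each rival (13 friends):
Dumpling House–Isola: Dumpling House 10–3.
Dumpling House vs Maru: Dumpling House wins 9–4.
Dumpling House beats Isola, Maru — 2 pairwise wins.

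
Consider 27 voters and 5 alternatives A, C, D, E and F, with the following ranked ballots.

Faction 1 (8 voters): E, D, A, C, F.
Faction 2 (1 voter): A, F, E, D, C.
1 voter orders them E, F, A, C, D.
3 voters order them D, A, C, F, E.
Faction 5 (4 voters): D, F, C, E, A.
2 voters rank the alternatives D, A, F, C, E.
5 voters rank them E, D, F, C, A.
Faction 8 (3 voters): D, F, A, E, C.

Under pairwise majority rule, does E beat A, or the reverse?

E

Ballots ranking E above A: 8 + 1 + 4 + 5 = 18.
Ballots ranking A above E: 27 − 18 = 9.
E wins the head-to-head 18–9.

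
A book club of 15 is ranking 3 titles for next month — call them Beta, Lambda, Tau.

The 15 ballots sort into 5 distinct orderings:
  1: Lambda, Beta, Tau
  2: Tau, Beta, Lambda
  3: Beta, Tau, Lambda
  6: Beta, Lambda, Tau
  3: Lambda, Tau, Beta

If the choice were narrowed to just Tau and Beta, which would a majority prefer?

Ballots ranking Tau above Beta: 2 + 3 = 5.
Ballots ranking Beta above Tau: 15 − 5 = 10.
Beta wins the head-to-head 10–5.

Beta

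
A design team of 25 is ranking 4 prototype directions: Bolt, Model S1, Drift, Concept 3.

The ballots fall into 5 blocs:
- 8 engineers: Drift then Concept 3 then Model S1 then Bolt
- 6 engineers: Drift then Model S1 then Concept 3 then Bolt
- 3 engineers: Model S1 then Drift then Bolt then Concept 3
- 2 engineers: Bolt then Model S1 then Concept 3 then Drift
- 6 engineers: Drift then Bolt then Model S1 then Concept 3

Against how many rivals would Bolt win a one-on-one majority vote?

Bolt against each rival (25 engineers):
Bolt vs Model S1: Bolt preferred on 2+6 = 8 ballots; Model S1 wins 17–8.
Bolt vs Drift: Bolt is ranked higher on 2 ballots, Drift on 23. Drift wins 23–2.
Bolt–Concept 3: Concept 3 14–11.
Bolt beats no one; loses to Model S1, Drift, Concept 3 — 0 pairwise wins.

0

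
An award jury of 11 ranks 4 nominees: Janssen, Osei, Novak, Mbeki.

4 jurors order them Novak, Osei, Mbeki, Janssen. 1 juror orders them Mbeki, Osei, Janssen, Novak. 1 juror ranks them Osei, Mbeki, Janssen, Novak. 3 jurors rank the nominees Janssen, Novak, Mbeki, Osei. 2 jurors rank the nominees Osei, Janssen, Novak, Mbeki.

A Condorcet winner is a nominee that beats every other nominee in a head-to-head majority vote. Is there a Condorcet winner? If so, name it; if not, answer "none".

Pairwise majorities:
Janssen–Osei: Osei 8–3.
Janssen–Novak: Janssen 7–4.
Janssen–Mbeki: Mbeki 6–5.
Osei–Novak: Novak 7–4.
Osei vs Mbeki: Osei, 7–4.
Novak vs Mbeki: Novak, 9–2.
Every nominee loses at least once (Janssen loses to Osei; Osei loses to Novak; Novak loses to Janssen; Mbeki loses to Osei). The majority relation contains the cycle Janssen > Novak > Osei > Janssen, so there is no Condorcet winner.

none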